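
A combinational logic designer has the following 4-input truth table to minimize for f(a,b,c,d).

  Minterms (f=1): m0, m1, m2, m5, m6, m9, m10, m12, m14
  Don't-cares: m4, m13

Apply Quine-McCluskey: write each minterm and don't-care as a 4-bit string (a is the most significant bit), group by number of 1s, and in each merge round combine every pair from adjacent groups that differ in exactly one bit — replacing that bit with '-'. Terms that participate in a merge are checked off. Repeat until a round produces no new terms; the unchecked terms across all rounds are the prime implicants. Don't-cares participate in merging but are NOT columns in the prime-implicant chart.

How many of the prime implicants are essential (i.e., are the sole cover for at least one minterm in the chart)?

2

Round 0: 0000✓ 0001✓ 0010✓ 0100✓ 0101✓ 0110✓ 1001✓ 1010✓ 1100✓ 1101✓ 1110✓
Round 1: -001✓ -010✓ -100✓ -101✓ -110✓ 0-00✓ 0-01✓ 0-10✓ 00-0✓ 000-✓ 01-0✓ 010-✓ 1-01✓ 1-10✓ 11-0✓ 110-✓
Round 2: --01 --10 -1-0 -10- 0--0 0-0-
PIs = {--01, --10, -1-0, -10-, 0--0, 0-0-}
Coverage chart:
  m0: 0--0,0-0-
  m1: --01,0-0-
  m2: --10,0--0
  m5: --01,-10-,0-0-
  m6: --10,-1-0,0--0
  m9: --01 ←essential
  m10: --10 ←essential
  m12: -1-0,-10-
  m14: --10,-1-0
Essential: --01, --10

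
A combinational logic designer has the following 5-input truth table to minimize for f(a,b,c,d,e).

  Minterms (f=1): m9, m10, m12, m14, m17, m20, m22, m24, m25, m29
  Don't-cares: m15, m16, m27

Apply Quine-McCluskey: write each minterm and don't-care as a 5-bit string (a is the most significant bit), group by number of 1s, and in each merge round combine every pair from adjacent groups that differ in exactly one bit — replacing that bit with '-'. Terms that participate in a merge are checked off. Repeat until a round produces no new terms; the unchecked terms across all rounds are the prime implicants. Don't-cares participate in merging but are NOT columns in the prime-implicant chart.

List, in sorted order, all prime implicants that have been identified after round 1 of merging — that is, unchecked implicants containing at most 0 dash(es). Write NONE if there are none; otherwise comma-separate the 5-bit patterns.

[col 0] 01001*, 01010*, 01100*, 01110*, 01111*, 10000*, 10001*, 10100*, 10110*, 11000*, 11001*, 11011*, 11101*
[col 1] -1001, 01-10, 011-0, 0111-, 1-000*, 1-001*, 10-00, 1000-*, 101-0, 11-01, 110-1, 1100-*
[col 2] 1-00-
Prime implicants: -1001, 01-10, 011-0, 0111-, 1-00-, 10-00, 101-0, 11-01, 110-1

NONE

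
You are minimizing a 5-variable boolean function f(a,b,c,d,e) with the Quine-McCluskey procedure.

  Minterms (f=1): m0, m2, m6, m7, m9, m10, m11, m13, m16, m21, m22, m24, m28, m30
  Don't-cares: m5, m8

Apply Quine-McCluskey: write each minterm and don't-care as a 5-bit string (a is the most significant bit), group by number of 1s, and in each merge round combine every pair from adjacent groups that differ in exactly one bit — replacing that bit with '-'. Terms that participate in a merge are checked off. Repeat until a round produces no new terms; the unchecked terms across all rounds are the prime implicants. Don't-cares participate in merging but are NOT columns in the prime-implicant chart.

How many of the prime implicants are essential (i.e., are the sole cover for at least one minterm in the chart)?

Round 0: 00000✓ 00010✓ 00101✓ 00110✓ 00111✓ 01000✓ 01001✓ 01010✓ 01011✓ 01101✓ 10000✓ 10101✓ 10110✓ 11000✓ 11100✓ 11110✓
Round 1: -0000✓ -0101 -0110 -1000✓ 0-000✓ 0-010✓ 0-101 00-10 000-0✓ 001-1 0011- 01-01 010-0✓ 010-1✓ 0100-✓ 0101-✓ 1-000✓ 1-110 11-00 111-0
Round 2: --000 0-0-0 010--
PIs = {--000, -0101, -0110, 0-0-0, 0-101, 00-10, 001-1, 0011-, 01-01, 010--, 1-110, 11-00, 111-0}
Coverage chart:
  m0: --000,0-0-0
  m2: 0-0-0,00-10
  m6: -0110,00-10,0011-
  m7: 001-1,0011-
  m9: 01-01,010--
  m10: 0-0-0,010--
  m11: 010-- ←essential
  m13: 0-101,01-01
  m16: --000 ←essential
  m21: -0101 ←essential
  m22: -0110,1-110
  m24: --000,11-00
  m28: 11-00,111-0
  m30: 1-110,111-0
Essential: --000, -0101, 010--

3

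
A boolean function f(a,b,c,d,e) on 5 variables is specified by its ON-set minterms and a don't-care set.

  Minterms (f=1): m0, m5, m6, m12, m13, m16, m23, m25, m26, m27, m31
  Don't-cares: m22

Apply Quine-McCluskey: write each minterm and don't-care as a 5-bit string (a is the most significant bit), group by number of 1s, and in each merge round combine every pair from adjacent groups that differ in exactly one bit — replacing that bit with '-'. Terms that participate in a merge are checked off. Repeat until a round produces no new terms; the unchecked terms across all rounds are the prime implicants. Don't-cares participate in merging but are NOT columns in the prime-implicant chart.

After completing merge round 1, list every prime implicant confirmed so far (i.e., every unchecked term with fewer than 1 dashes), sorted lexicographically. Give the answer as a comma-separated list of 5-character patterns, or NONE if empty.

NONE

size-2^0 implicants → 00000(✓)  00101(✓)  00110(✓)  01100(✓)  01101(✓)  10000(✓)  10110(✓)  10111(✓)  11001(✓)  11010(✓)  11011(✓)  11111(✓)
size-2^1 implicants → -0000  -0110  0-101  0110-  1-111  1011-  11-11  110-1  1101-
Unchecked terms (primes): -0000, -0110, 0-101, 0110-, 1-111, 1011-, 11-11, 110-1, 1101-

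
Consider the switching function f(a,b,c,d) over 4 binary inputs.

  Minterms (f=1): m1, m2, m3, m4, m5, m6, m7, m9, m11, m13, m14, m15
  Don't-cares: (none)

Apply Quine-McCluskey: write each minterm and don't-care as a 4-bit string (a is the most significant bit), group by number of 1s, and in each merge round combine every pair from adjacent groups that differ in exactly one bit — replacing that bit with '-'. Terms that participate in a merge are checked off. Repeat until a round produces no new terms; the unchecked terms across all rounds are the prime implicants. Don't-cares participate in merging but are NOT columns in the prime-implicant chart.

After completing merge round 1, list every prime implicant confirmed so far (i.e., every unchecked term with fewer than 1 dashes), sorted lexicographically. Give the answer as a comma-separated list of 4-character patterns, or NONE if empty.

NONE

Round 0: 0001✓ 0010✓ 0011✓ 0100✓ 0101✓ 0110✓ 0111✓ 1001✓ 1011✓ 1101✓ 1110✓ 1111✓
Round 1: -001✓ -011✓ -101✓ -110✓ -111✓ 0-01✓ 0-10✓ 0-11✓ 00-1✓ 001-✓ 01-0✓ 01-1✓ 010-✓ 011-✓ 1-01✓ 1-11✓ 10-1✓ 11-1✓ 111-✓
Round 2: --01✓ --11✓ -0-1✓ -1-1✓ -11- 0--1✓ 0-1- 01-- 1--1✓
Round 3: ---1
PIs = {---1, -11-, 0-1-, 01--}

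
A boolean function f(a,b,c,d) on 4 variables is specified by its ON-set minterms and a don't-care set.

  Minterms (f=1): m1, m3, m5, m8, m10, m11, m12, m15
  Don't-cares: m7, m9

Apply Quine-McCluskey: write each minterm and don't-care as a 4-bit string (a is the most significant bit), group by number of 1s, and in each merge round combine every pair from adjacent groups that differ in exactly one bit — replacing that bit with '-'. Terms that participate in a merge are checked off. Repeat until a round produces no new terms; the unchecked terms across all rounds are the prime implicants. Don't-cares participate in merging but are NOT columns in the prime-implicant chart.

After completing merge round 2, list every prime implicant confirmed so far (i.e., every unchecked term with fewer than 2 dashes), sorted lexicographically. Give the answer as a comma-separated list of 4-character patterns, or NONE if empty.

[col 0] 0001*, 0011*, 0101*, 0111*, 1000*, 1001*, 1010*, 1011*, 1100*, 1111*
[col 1] -001*, -011*, -111*, 0-01*, 0-11*, 00-1*, 01-1*, 1-00, 1-11*, 10-0*, 10-1*, 100-*, 101-*
[col 2] --11, -0-1, 0--1, 10--
Prime implicants: --11, -0-1, 0--1, 1-00, 10--

1-00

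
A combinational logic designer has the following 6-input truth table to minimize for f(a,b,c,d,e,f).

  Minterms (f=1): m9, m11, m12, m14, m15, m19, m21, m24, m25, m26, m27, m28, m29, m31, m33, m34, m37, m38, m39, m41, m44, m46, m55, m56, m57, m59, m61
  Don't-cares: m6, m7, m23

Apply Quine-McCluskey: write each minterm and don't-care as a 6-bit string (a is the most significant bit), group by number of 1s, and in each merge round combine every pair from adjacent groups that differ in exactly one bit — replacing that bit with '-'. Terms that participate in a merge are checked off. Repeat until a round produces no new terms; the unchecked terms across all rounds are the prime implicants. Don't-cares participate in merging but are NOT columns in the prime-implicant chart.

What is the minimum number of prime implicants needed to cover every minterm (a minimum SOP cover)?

13

size-2^0 implicants → 000110(✓)  000111(✓)  001001(✓)  001011(✓)  001100(✓)  001110(✓)  001111(✓)  010011(✓)  010101(✓)  010111(✓)  011000(✓)  011001(✓)  011010(✓)  011011(✓)  011100(✓)  011101(✓)  011111(✓)  100001(✓)  100010(✓)  100101(✓)  100110(✓)  100111(✓)  101001(✓)  101100(✓)  101110(✓)  110111(✓)  111000(✓)  111001(✓)  111011(✓)  111101(✓)
size-2^1 implicants → -00110(✓)  -00111(✓)  -01001(✓)  -01100(✓)  -01110(✓)  -10111(✓)  -11000(✓)  -11001(✓)  -11011(✓)  -11101(✓)  0-0111(✓)  0-1001(✓)  0-1011(✓)  0-1100  0-1111(✓)  00-110(✓)  00-111(✓)  00011-(✓)  001-11(✓)  0010-1(✓)  0011-0(✓)  00111-(✓)  01-011(✓)  01-101(✓)  01-111(✓)  010-11(✓)  0101-1(✓)  011-00(✓)  011-01(✓)  011-11(✓)  0110-0(✓)  0110-1(✓)  01100-(✓)  01101-(✓)  0111-1(✓)  01110-(✓)  1-0111(✓)  1-1001(✓)  10-001  10-110(✓)  100-01  100-10  1001-1  10011-(✓)  1011-0(✓)  111-01(✓)  1110-1(✓)  11100-(✓)
size-2^2 implicants → --0111  --1001  -0-110  -0011-  -011-0  -11-01  -110-1  -1100-  0--111  0-1-11  0-10-1  00-11-  01--11  01-1-1  011--1  011-0-  0110--
Unchecked terms (primes): --0111, --1001, -0-110, -0011-, -011-0, -11-01, -110-1, -1100-, 0--111, 0-1-11, 0-10-1, 0-1100, 00-11-, 01--11, 01-1-1, 011--1, 011-0-, 0110--, 10-001, 100-01, 100-10, 1001-1
Minterm coverage:
  m9 ⊆ --1001,0-10-1
  m11 ⊆ 0-1-11,0-10-1
  m12 ⊆ -011-0,0-1100
  m14 ⊆ -0-110,-011-0,00-11-
  m15 ⊆ 0--111,0-1-11,00-11-
  m19 ⊆ 01--11 [E]
  m21 ⊆ 01-1-1 [E]
  m24 ⊆ -1100-,011-0-,0110--
  m25 ⊆ --1001,-11-01,-110-1,-1100-,0-10-1,011--1,011-0-,0110--
  m26 ⊆ 0110-- [E]
  m27 ⊆ -110-1,0-1-11,0-10-1,01--11,011--1,0110--
  m28 ⊆ 0-1100,011-0-
  m29 ⊆ -11-01,01-1-1,011--1,011-0-
  m31 ⊆ 0--111,0-1-11,01--11,01-1-1,011--1
  m33 ⊆ 10-001,100-01
  m34 ⊆ 100-10 [E]
  m37 ⊆ 100-01,1001-1
  m38 ⊆ -0-110,-0011-,100-10
  m39 ⊆ --0111,-0011-,1001-1
  m41 ⊆ --1001,10-001
  m44 ⊆ -011-0 [E]
  m46 ⊆ -0-110,-011-0
  m55 ⊆ --0111 [E]
  m56 ⊆ -1100- [E]
  m57 ⊆ --1001,-11-01,-110-1,-1100-
  m59 ⊆ -110-1 [E]
  m61 ⊆ -11-01 [E]
E = {--0111, -011-0, -11-01, -110-1, -1100-, 01--11, 01-1-1, 0110--, 100-10}
Petrick residual → --1001, 0-1-11, 0-1100, 100-01
Cover = c'def + cd'e'f + b'cdf' + bce'f + bcd'f + bcd'e' + a'cef + a'cde'f' + a'bef + a'bdf + a'bcd' + ab'c'e'f + ab'c'ef'  |cover|=13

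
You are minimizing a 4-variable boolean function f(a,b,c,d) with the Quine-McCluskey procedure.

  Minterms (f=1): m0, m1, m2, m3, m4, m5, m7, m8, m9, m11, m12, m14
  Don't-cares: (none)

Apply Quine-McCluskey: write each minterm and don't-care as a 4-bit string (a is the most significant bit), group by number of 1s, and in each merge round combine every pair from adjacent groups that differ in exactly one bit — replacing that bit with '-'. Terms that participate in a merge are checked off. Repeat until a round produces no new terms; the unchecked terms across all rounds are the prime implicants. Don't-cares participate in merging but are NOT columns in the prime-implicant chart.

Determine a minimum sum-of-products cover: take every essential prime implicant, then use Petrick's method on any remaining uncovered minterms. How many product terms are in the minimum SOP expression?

5

size-2^0 implicants → 0000(✓)  0001(✓)  0010(✓)  0011(✓)  0100(✓)  0101(✓)  0111(✓)  1000(✓)  1001(✓)  1011(✓)  1100(✓)  1110(✓)
size-2^1 implicants → -000(✓)  -001(✓)  -011(✓)  -100(✓)  0-00(✓)  0-01(✓)  0-11(✓)  00-0(✓)  00-1(✓)  000-(✓)  001-(✓)  01-1(✓)  010-(✓)  1-00(✓)  10-1(✓)  100-(✓)  11-0
size-2^2 implicants → --00  -0-1  -00-  0--1  0-0-  00--
Unchecked terms (primes): --00, -0-1, -00-, 0--1, 0-0-, 00--, 11-0
Minterm coverage:
  m0 ⊆ --00,-00-,0-0-,00--
  m1 ⊆ -0-1,-00-,0--1,0-0-,00--
  m2 ⊆ 00-- [E]
  m3 ⊆ -0-1,0--1,00--
  m4 ⊆ --00,0-0-
  m5 ⊆ 0--1,0-0-
  m7 ⊆ 0--1 [E]
  m8 ⊆ --00,-00-
  m9 ⊆ -0-1,-00-
  m11 ⊆ -0-1 [E]
  m12 ⊆ --00,11-0
  m14 ⊆ 11-0 [E]
E = {-0-1, 0--1, 00--, 11-0}
Petrick residual → --00
Cover = c'd' + b'd + a'd + a'b' + abd'  |cover|=5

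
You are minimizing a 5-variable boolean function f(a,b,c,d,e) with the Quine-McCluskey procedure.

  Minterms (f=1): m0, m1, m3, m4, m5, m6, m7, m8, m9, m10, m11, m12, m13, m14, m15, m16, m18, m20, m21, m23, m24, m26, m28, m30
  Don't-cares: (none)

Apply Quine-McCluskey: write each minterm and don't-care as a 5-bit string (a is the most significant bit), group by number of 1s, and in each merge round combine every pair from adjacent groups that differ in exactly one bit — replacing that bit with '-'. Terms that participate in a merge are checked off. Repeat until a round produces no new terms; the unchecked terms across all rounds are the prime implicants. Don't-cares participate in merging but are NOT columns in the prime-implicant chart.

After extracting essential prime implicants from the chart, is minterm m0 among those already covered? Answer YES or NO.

size-2^0 implicants → 00000(✓)  00001(✓)  00011(✓)  00100(✓)  00101(✓)  00110(✓)  00111(✓)  01000(✓)  01001(✓)  01010(✓)  01011(✓)  01100(✓)  01101(✓)  01110(✓)  01111(✓)  10000(✓)  10010(✓)  10100(✓)  10101(✓)  10111(✓)  11000(✓)  11010(✓)  11100(✓)  11110(✓)
size-2^1 implicants → -0000(✓)  -0100(✓)  -0101(✓)  -0111(✓)  -1000(✓)  -1010(✓)  -1100(✓)  -1110(✓)  0-000(✓)  0-001(✓)  0-011(✓)  0-100(✓)  0-101(✓)  0-110(✓)  0-111(✓)  00-00(✓)  00-01(✓)  00-11(✓)  000-1(✓)  0000-(✓)  001-0(✓)  001-1(✓)  0010-(✓)  0011-(✓)  01-00(✓)  01-01(✓)  01-10(✓)  01-11(✓)  010-0(✓)  010-1(✓)  0100-(✓)  0101-(✓)  011-0(✓)  011-1(✓)  0110-(✓)  0111-(✓)  1-000(✓)  1-010(✓)  1-100(✓)  10-00(✓)  100-0(✓)  101-1(✓)  1010-(✓)  11-00(✓)  11-10(✓)  110-0(✓)  111-0(✓)
size-2^2 implicants → --000(✓)  --100(✓)  -0-00(✓)  -01-1  -010-  -1-00(✓)  -1-10(✓)  -10-0(✓)  -11-0(✓)  0--00(✓)  0--01(✓)  0--11(✓)  0-0-1(✓)  0-00-(✓)  0-1-0(✓)  0-1-1(✓)  0-10-(✓)  0-11-(✓)  00--1(✓)  00-0-(✓)  001--(✓)  01--0(✓)  01--1(✓)  01-0-(✓)  01-1-(✓)  010--(✓)  011--(✓)  1--00(✓)  1-0-0  11--0(✓)
size-2^3 implicants → ---00  -1--0  0---1  0--0-  0-1--  01---
Unchecked terms (primes): ---00, -01-1, -010-, -1--0, 0---1, 0--0-, 0-1--, 01---, 1-0-0
Minterm coverage:
  m0 ⊆ ---00,0--0-
  m1 ⊆ 0---1,0--0-
  m3 ⊆ 0---1 [E]
  m4 ⊆ ---00,-010-,0--0-,0-1--
  m5 ⊆ -01-1,-010-,0---1,0--0-,0-1--
  m6 ⊆ 0-1-- [E]
  m7 ⊆ -01-1,0---1,0-1--
  m8 ⊆ ---00,-1--0,0--0-,01---
  m9 ⊆ 0---1,0--0-,01---
  m10 ⊆ -1--0,01---
  m11 ⊆ 0---1,01---
  m12 ⊆ ---00,-1--0,0--0-,0-1--,01---
  m13 ⊆ 0---1,0--0-,0-1--,01---
  m14 ⊆ -1--0,0-1--,01---
  m15 ⊆ 0---1,0-1--,01---
  m16 ⊆ ---00,1-0-0
  m18 ⊆ 1-0-0 [E]
  m20 ⊆ ---00,-010-
  m21 ⊆ -01-1,-010-
  m23 ⊆ -01-1 [E]
  m24 ⊆ ---00,-1--0,1-0-0
  m26 ⊆ -1--0,1-0-0
  m28 ⊆ ---00,-1--0
  m30 ⊆ -1--0 [E]
E = {-01-1, -1--0, 0---1, 0-1--, 1-0-0}

NO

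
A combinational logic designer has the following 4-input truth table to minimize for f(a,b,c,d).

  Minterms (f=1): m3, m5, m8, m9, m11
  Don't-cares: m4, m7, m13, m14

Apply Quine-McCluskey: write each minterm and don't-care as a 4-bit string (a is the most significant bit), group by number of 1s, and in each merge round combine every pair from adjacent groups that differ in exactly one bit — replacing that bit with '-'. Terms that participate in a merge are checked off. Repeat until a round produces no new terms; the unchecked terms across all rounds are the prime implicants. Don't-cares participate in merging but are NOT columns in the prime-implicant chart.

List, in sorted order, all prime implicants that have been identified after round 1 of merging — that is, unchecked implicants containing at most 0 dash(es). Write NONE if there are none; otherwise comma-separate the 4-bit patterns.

size-2^0 implicants → 0011(✓)  0100(✓)  0101(✓)  0111(✓)  1000(✓)  1001(✓)  1011(✓)  1101(✓)  1110
size-2^1 implicants → -011  -101  0-11  01-1  010-  1-01  10-1  100-
Unchecked terms (primes): -011, -101, 0-11, 01-1, 010-, 1-01, 10-1, 100-, 1110

1110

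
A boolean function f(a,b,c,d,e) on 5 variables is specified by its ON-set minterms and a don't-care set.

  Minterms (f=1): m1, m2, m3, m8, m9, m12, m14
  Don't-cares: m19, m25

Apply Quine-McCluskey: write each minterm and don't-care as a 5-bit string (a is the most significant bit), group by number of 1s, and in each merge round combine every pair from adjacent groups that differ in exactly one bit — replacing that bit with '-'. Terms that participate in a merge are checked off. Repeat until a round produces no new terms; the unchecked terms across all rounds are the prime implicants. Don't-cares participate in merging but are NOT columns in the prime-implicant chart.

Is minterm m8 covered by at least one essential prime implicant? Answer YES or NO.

NO

Round 0: 00001✓ 00010✓ 00011✓ 01000✓ 01001✓ 01100✓ 01110✓ 10011✓ 11001✓
Round 1: -0011 -1001 0-001 000-1 0001- 01-00 0100- 011-0
PIs = {-0011, -1001, 0-001, 000-1, 0001-, 01-00, 0100-, 011-0}
Coverage chart:
  m1: 0-001,000-1
  m2: 0001- ←essential
  m3: -0011,000-1,0001-
  m8: 01-00,0100-
  m9: -1001,0-001,0100-
  m12: 01-00,011-0
  m14: 011-0 ←essential
Essential: 0001-, 011-0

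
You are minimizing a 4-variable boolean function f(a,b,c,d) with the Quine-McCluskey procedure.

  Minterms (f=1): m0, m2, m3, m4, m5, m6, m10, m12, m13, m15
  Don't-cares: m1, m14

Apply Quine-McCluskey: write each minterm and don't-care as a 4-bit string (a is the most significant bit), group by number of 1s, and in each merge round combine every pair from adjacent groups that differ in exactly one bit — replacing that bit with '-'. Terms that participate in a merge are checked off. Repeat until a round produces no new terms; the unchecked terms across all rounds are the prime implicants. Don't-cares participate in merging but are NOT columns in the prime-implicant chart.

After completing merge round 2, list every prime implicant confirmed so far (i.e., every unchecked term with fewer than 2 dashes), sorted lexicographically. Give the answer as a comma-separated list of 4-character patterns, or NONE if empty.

Round 0: 0000✓ 0001✓ 0010✓ 0011✓ 0100✓ 0101✓ 0110✓ 1010✓ 1100✓ 1101✓ 1110✓ 1111✓
Round 1: -010✓ -100✓ -101✓ -110✓ 0-00✓ 0-01✓ 0-10✓ 00-0✓ 00-1✓ 000-✓ 001-✓ 01-0✓ 010-✓ 1-10✓ 11-0✓ 11-1✓ 110-✓ 111-✓
Round 2: --10 -1-0 -10- 0--0 0-0- 00-- 11--
PIs = {--10, -1-0, -10-, 0--0, 0-0-, 00--, 11--}

NONE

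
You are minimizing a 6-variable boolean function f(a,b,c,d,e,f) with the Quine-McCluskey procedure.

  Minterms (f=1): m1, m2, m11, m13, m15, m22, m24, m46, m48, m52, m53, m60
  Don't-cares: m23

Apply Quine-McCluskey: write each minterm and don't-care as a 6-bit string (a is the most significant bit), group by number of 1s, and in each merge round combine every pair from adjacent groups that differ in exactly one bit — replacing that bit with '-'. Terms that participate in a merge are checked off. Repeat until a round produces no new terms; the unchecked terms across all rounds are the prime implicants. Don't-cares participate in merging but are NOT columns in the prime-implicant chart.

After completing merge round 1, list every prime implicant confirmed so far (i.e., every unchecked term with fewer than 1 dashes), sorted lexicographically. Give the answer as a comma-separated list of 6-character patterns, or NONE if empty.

000001, 000010, 011000, 101110

Round 0: 000001 000010 001011✓ 001101✓ 001111✓ 010110✓ 010111✓ 011000 101110 110000✓ 110100✓ 110101✓ 111100✓
Round 1: 001-11 0011-1 01011- 11-100 110-00 11010-
PIs = {000001, 000010, 001-11, 0011-1, 01011-, 011000, 101110, 11-100, 110-00, 11010-}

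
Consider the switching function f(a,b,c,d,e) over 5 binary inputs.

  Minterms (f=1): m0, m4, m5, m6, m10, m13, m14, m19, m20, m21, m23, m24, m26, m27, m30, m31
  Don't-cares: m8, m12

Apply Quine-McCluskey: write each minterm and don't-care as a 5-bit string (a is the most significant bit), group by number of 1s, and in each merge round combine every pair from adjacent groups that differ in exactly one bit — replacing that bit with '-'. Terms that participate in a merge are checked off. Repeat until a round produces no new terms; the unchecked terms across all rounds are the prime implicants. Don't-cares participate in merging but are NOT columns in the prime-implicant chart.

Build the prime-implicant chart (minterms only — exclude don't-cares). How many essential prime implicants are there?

size-2^0 implicants → 00000(✓)  00100(✓)  00101(✓)  00110(✓)  01000(✓)  01010(✓)  01100(✓)  01101(✓)  01110(✓)  10011(✓)  10100(✓)  10101(✓)  10111(✓)  11000(✓)  11010(✓)  11011(✓)  11110(✓)  11111(✓)
size-2^1 implicants → -0100(✓)  -0101(✓)  -1000(✓)  -1010(✓)  -1110(✓)  0-000(✓)  0-100(✓)  0-101(✓)  0-110(✓)  00-00(✓)  001-0(✓)  0010-(✓)  01-00(✓)  01-10(✓)  010-0(✓)  011-0(✓)  0110-(✓)  1-011(✓)  1-111(✓)  10-11(✓)  101-1  1010-(✓)  11-10(✓)  11-11(✓)  110-0(✓)  1101-(✓)  1111-(✓)
size-2^2 implicants → -010-  -1-10  -10-0  0--00  0-1-0  0-10-  01--0  1--11  11-1-
Unchecked terms (primes): -010-, -1-10, -10-0, 0--00, 0-1-0, 0-10-, 01--0, 1--11, 101-1, 11-1-
Minterm coverage:
  m0 ⊆ 0--00 [E]
  m4 ⊆ -010-,0--00,0-1-0,0-10-
  m5 ⊆ -010-,0-10-
  m6 ⊆ 0-1-0 [E]
  m10 ⊆ -1-10,-10-0,01--0
  m13 ⊆ 0-10- [E]
  m14 ⊆ -1-10,0-1-0,01--0
  m19 ⊆ 1--11 [E]
  m20 ⊆ -010- [E]
  m21 ⊆ -010-,101-1
  m23 ⊆ 1--11,101-1
  m24 ⊆ -10-0 [E]
  m26 ⊆ -1-10,-10-0,11-1-
  m27 ⊆ 1--11,11-1-
  m30 ⊆ -1-10,11-1-
  m31 ⊆ 1--11,11-1-
E = {-010-, -10-0, 0--00, 0-1-0, 0-10-, 1--11}

6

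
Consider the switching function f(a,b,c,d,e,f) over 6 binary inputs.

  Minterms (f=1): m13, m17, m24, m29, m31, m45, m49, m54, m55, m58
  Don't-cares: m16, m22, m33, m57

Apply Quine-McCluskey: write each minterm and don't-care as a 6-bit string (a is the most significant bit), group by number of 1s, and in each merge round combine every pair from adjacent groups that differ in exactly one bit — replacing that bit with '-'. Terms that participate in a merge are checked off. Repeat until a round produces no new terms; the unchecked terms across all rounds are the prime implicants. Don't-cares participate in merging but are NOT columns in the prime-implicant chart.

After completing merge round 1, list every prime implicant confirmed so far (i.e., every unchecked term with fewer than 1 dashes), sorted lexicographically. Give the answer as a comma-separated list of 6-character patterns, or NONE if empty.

111010

[col 0] 001101*, 010000*, 010001*, 010110*, 011000*, 011101*, 011111*, 100001*, 101101*, 110001*, 110110*, 110111*, 111001*, 111010
[col 1] -01101, -10001, -10110, 0-1101, 01-000, 01000-, 0111-1, 1-0001, 11-001, 11011-
Prime implicants: -01101, -10001, -10110, 0-1101, 01-000, 01000-, 0111-1, 1-0001, 11-001, 11011-, 111010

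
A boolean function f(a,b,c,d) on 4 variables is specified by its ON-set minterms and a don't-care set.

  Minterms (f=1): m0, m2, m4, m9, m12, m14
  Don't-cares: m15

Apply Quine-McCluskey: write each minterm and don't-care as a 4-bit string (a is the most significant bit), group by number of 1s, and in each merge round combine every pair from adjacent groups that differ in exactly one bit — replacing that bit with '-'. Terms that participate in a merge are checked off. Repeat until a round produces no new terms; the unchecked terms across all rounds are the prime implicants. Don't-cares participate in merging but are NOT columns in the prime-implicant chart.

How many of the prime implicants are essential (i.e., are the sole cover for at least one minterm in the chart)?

2

Round 0: 0000✓ 0010✓ 0100✓ 1001 1100✓ 1110✓ 1111✓
Round 1: -100 0-00 00-0 11-0 111-
PIs = {-100, 0-00, 00-0, 1001, 11-0, 111-}
Coverage chart:
  m0: 0-00,00-0
  m2: 00-0 ←essential
  m4: -100,0-00
  m9: 1001 ←essential
  m12: -100,11-0
  m14: 11-0,111-
Essential: 00-0, 1001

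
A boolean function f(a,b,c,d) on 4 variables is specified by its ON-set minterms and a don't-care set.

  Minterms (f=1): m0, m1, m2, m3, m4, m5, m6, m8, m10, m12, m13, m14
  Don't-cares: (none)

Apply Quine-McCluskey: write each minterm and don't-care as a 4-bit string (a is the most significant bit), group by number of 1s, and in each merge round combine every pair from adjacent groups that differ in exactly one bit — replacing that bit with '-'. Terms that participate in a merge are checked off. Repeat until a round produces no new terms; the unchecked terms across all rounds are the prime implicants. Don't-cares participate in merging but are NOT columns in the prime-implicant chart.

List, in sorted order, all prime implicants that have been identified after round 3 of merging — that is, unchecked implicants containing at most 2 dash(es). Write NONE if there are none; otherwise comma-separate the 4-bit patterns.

size-2^0 implicants → 0000(✓)  0001(✓)  0010(✓)  0011(✓)  0100(✓)  0101(✓)  0110(✓)  1000(✓)  1010(✓)  1100(✓)  1101(✓)  1110(✓)
size-2^1 implicants → -000(✓)  -010(✓)  -100(✓)  -101(✓)  -110(✓)  0-00(✓)  0-01(✓)  0-10(✓)  00-0(✓)  00-1(✓)  000-(✓)  001-(✓)  01-0(✓)  010-(✓)  1-00(✓)  1-10(✓)  10-0(✓)  11-0(✓)  110-(✓)
size-2^2 implicants → --00(✓)  --10(✓)  -0-0(✓)  -1-0(✓)  -10-  0--0(✓)  0-0-  00--  1--0(✓)
size-2^3 implicants → ---0
Unchecked terms (primes): ---0, -10-, 0-0-, 00--

-10-, 0-0-, 00--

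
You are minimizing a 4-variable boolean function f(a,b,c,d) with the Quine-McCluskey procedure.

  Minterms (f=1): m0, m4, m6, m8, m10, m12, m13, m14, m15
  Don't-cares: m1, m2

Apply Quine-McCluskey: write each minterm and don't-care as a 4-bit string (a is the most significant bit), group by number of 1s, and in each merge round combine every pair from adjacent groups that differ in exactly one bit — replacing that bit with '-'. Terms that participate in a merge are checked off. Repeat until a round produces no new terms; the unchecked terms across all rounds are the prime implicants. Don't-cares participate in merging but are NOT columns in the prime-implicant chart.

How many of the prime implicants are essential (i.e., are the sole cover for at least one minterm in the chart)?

2

size-2^0 implicants → 0000(✓)  0001(✓)  0010(✓)  0100(✓)  0110(✓)  1000(✓)  1010(✓)  1100(✓)  1101(✓)  1110(✓)  1111(✓)
size-2^1 implicants → -000(✓)  -010(✓)  -100(✓)  -110(✓)  0-00(✓)  0-10(✓)  00-0(✓)  000-  01-0(✓)  1-00(✓)  1-10(✓)  10-0(✓)  11-0(✓)  11-1(✓)  110-(✓)  111-(✓)
size-2^2 implicants → --00(✓)  --10(✓)  -0-0(✓)  -1-0(✓)  0--0(✓)  1--0(✓)  11--
size-2^3 implicants → ---0
Unchecked terms (primes): ---0, 000-, 11--
Minterm coverage:
  m0 ⊆ ---0,000-
  m4 ⊆ ---0 [E]
  m6 ⊆ ---0 [E]
  m8 ⊆ ---0 [E]
  m10 ⊆ ---0 [E]
  m12 ⊆ ---0,11--
  m13 ⊆ 11-- [E]
  m14 ⊆ ---0,11--
  m15 ⊆ 11-- [E]
E = {---0, 11--}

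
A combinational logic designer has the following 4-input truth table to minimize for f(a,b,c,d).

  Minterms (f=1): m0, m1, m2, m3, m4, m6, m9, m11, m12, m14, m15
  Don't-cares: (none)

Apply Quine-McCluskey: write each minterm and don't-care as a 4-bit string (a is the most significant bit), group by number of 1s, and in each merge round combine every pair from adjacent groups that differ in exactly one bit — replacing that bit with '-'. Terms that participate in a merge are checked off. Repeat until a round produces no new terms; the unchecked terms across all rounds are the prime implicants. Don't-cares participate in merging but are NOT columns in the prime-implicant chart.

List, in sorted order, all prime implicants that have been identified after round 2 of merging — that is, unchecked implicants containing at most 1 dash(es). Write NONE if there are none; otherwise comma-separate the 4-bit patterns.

Round 0: 0000✓ 0001✓ 0010✓ 0011✓ 0100✓ 0110✓ 1001✓ 1011✓ 1100✓ 1110✓ 1111✓
Round 1: -001✓ -011✓ -100✓ -110✓ 0-00✓ 0-10✓ 00-0✓ 00-1✓ 000-✓ 001-✓ 01-0✓ 1-11 10-1✓ 11-0✓ 111-
Round 2: -0-1 -1-0 0--0 00--
PIs = {-0-1, -1-0, 0--0, 00--, 1-11, 111-}

1-11, 111-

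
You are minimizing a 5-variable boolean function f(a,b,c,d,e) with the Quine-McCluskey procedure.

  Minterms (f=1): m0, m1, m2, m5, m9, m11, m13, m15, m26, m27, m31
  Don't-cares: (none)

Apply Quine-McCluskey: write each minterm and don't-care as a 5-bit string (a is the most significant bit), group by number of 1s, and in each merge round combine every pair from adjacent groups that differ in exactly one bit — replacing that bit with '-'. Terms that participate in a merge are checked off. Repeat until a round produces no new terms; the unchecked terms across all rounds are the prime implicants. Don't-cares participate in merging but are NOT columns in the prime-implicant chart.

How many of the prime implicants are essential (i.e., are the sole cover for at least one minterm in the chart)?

size-2^0 implicants → 00000(✓)  00001(✓)  00010(✓)  00101(✓)  01001(✓)  01011(✓)  01101(✓)  01111(✓)  11010(✓)  11011(✓)  11111(✓)
size-2^1 implicants → -1011(✓)  -1111(✓)  0-001(✓)  0-101(✓)  00-01(✓)  000-0  0000-  01-01(✓)  01-11(✓)  010-1(✓)  011-1(✓)  11-11(✓)  1101-
size-2^2 implicants → -1-11  0--01  01--1
Unchecked terms (primes): -1-11, 0--01, 000-0, 0000-, 01--1, 1101-
Minterm coverage:
  m0 ⊆ 000-0,0000-
  m1 ⊆ 0--01,0000-
  m2 ⊆ 000-0 [E]
  m5 ⊆ 0--01 [E]
  m9 ⊆ 0--01,01--1
  m11 ⊆ -1-11,01--1
  m13 ⊆ 0--01,01--1
  m15 ⊆ -1-11,01--1
  m26 ⊆ 1101- [E]
  m27 ⊆ -1-11,1101-
  m31 ⊆ -1-11 [E]
E = {-1-11, 0--01, 000-0, 1101-}

4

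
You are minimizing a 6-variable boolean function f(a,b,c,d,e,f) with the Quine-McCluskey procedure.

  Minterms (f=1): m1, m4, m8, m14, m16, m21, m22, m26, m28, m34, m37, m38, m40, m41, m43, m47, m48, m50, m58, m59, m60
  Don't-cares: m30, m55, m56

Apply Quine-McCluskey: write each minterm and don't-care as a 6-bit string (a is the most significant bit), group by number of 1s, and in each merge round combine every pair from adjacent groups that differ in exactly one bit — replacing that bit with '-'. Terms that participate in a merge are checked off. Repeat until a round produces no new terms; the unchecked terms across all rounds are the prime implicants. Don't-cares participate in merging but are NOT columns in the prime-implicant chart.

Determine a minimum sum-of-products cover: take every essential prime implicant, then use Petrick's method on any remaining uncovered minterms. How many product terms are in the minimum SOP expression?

[col 0] 000001, 000100, 001000*, 001110*, 010000*, 010101, 010110*, 011010*, 011100*, 011110*, 100010*, 100101, 100110*, 101000*, 101001*, 101011*, 101111*, 110000*, 110010*, 110111, 111000*, 111010*, 111011*, 111100*
[col 1] -01000, -10000, -11010, -11100, 0-1110, 01-110, 011-10, 0111-0, 1-0010, 1-1000, 1-1011, 100-10, 101-11, 1010-1, 10100-, 11-000*, 11-010*, 1100-0*, 111-00, 1110-0*, 11101-
[col 2] 11-0-0
Prime implicants: -01000, -10000, -11010, -11100, 0-1110, 000001, 000100, 01-110, 010101, 011-10, 0111-0, 1-0010, 1-1000, 1-1011, 100-10, 100101, 101-11, 1010-1, 10100-, 11-0-0, 110111, 111-00, 11101-
PI chart (minterm → PIs covering it):
  1 | 000001  (sole → essential)
  4 | 000100  (sole → essential)
  8 | -01000  (sole → essential)
  14 | 0-1110  (sole → essential)
  16 | -10000  (sole → essential)
  21 | 010101  (sole → essential)
  22 | 01-110  (sole → essential)
  26 | -11010,011-10
  28 | -11100,0111-0
  34 | 1-0010,100-10
  37 | 100101  (sole → essential)
  38 | 100-10  (sole → essential)
  40 | -01000,1-1000,10100-
  41 | 1010-1,10100-
  43 | 1-1011,101-11,1010-1
  47 | 101-11  (sole → essential)
  48 | -10000,11-0-0
  50 | 1-0010,11-0-0
  58 | -11010,11-0-0,11101-
  59 | 1-1011,11101-
  60 | -11100,111-00
Essential prime implicants: -01000, -10000, 0-1110, 000001, 000100, 01-110, 010101, 100-10, 100101, 101-11
Petrick residual → -11010, -11100, 1-0010, 1-1011, 1010-1
Minimum SOP uses 15 PIs: b'cd'e'f' + bc'd'e'f' + bcd'ef' + bcde'f' + a'cdef' + a'b'c'd'e'f + a'b'c'de'f' + a'bdef' + a'bc'de'f + ac'd'ef' + acd'ef + ab'c'ef' + ab'c'de'f + ab'cef + ab'cd'f

15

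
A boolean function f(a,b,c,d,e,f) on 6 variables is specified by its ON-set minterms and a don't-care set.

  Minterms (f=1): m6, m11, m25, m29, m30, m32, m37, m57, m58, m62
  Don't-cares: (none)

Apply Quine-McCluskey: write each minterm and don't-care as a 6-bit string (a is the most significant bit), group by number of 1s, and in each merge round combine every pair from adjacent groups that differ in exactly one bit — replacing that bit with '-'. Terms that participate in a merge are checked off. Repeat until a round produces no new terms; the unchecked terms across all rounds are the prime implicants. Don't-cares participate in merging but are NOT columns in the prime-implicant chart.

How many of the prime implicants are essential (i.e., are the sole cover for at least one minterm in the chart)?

8

size-2^0 implicants → 000110  001011  011001(✓)  011101(✓)  011110(✓)  100000  100101  111001(✓)  111010(✓)  111110(✓)
size-2^1 implicants → -11001  -11110  011-01  111-10
Unchecked terms (primes): -11001, -11110, 000110, 001011, 011-01, 100000, 100101, 111-10
Minterm coverage:
  m6 ⊆ 000110 [E]
  m11 ⊆ 001011 [E]
  m25 ⊆ -11001,011-01
  m29 ⊆ 011-01 [E]
  m30 ⊆ -11110 [E]
  m32 ⊆ 100000 [E]
  m37 ⊆ 100101 [E]
  m57 ⊆ -11001 [E]
  m58 ⊆ 111-10 [E]
  m62 ⊆ -11110,111-10
E = {-11001, -11110, 000110, 001011, 011-01, 100000, 100101, 111-10}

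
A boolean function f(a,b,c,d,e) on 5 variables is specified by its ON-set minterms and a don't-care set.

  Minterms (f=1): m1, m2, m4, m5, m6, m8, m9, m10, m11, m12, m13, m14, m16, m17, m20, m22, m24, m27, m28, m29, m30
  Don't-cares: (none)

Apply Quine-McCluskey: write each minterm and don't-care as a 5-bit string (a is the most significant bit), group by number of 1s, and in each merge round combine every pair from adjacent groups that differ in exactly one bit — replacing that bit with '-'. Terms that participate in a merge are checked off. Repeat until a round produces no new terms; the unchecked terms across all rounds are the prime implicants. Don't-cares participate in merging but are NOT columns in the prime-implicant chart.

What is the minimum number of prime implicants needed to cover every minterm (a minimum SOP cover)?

7

[col 0] 00001*, 00010*, 00100*, 00101*, 00110*, 01000*, 01001*, 01010*, 01011*, 01100*, 01101*, 01110*, 10000*, 10001*, 10100*, 10110*, 11000*, 11011*, 11100*, 11101*, 11110*
[col 1] -0001, -0100*, -0110*, -1000*, -1011, -1100*, -1101*, -1110*, 0-001*, 0-010*, 0-100*, 0-101*, 0-110*, 00-01*, 00-10*, 001-0*, 0010-*, 01-00*, 01-01*, 01-10*, 010-0*, 010-1*, 0100-*, 0101-*, 011-0*, 0110-*, 1-000*, 1-100*, 1-110*, 10-00*, 1000-, 101-0*, 11-00*, 111-0*, 1110-*
[col 2] --100*, --110*, -01-0*, -1-00, -11-0*, -110-, 0--01, 0--10, 0-1-0*, 0-10-, 01--0, 01-0-, 010--, 1--00, 1-1-0*
[col 3] --1-0
Prime implicants: --1-0, -0001, -1-00, -1011, -110-, 0--01, 0--10, 0-10-, 01--0, 01-0-, 010--, 1--00, 1000-
PI chart (minterm → PIs covering it):
  1 | -0001,0--01
  2 | 0--10  (sole → essential)
  4 | --1-0,0-10-
  5 | 0--01,0-10-
  6 | --1-0,0--10
  8 | -1-00,01--0,01-0-,010--
  9 | 0--01,01-0-,010--
  10 | 0--10,01--0,010--
  11 | -1011,010--
  12 | --1-0,-1-00,-110-,0-10-,01--0,01-0-
  13 | -110-,0--01,0-10-,01-0-
  14 | --1-0,0--10,01--0
  16 | 1--00,1000-
  17 | -0001,1000-
  20 | --1-0,1--00
  22 | --1-0  (sole → essential)
  24 | -1-00,1--00
  27 | -1011  (sole → essential)
  28 | --1-0,-1-00,-110-,1--00
  29 | -110-  (sole → essential)
  30 | --1-0  (sole → essential)
Essential prime implicants: --1-0, -1011, -110-, 0--10
Petrick residual → -1-00, 0--01, 1000-
Minimum SOP uses 7 PIs: ce' + bd'e' + bc'de + bcd' + a'd'e + a'de' + ab'c'd'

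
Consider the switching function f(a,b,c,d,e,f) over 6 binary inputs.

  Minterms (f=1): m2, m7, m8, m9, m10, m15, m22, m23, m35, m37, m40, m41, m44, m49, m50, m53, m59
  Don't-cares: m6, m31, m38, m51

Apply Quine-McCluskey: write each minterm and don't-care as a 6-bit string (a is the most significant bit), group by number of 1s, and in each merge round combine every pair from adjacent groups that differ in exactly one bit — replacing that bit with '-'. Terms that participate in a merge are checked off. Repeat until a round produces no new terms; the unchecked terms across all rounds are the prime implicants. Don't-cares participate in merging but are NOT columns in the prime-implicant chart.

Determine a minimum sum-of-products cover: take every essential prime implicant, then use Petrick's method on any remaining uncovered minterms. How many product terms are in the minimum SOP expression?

10

size-2^0 implicants → 000010(✓)  000110(✓)  000111(✓)  001000(✓)  001001(✓)  001010(✓)  001111(✓)  010110(✓)  010111(✓)  011111(✓)  100011(✓)  100101(✓)  100110(✓)  101000(✓)  101001(✓)  101100(✓)  110001(✓)  110010(✓)  110011(✓)  110101(✓)  111011(✓)
size-2^1 implicants → -00110  -01000(✓)  -01001(✓)  0-0110(✓)  0-0111(✓)  0-1111(✓)  00-010  00-111(✓)  000-10  00011-(✓)  0010-0  00100-(✓)  01-111(✓)  01011-(✓)  1-0011  1-0101  101-00  10100-(✓)  11-011  110-01  1100-1  11001-
size-2^2 implicants → -0100-  0--111  0-011-
Unchecked terms (primes): -00110, -0100-, 0--111, 0-011-, 00-010, 000-10, 0010-0, 1-0011, 1-0101, 101-00, 11-011, 110-01, 1100-1, 11001-
Minterm coverage:
  m2 ⊆ 00-010,000-10
  m7 ⊆ 0--111,0-011-
  m8 ⊆ -0100-,0010-0
  m9 ⊆ -0100- [E]
  m10 ⊆ 00-010,0010-0
  m15 ⊆ 0--111 [E]
  m22 ⊆ 0-011- [E]
  m23 ⊆ 0--111,0-011-
  m35 ⊆ 1-0011 [E]
  m37 ⊆ 1-0101 [E]
  m40 ⊆ -0100-,101-00
  m41 ⊆ -0100- [E]
  m44 ⊆ 101-00 [E]
  m49 ⊆ 110-01,1100-1
  m50 ⊆ 11001- [E]
  m53 ⊆ 1-0101,110-01
  m59 ⊆ 11-011 [E]
E = {-0100-, 0--111, 0-011-, 1-0011, 1-0101, 101-00, 11-011, 11001-}
Petrick residual → 00-010, 110-01
Cover = b'cd'e' + a'def + a'c'de + a'b'd'ef' + ac'd'ef + ac'de'f + ab'ce'f' + abd'ef + abc'e'f + abc'd'e  |cover|=10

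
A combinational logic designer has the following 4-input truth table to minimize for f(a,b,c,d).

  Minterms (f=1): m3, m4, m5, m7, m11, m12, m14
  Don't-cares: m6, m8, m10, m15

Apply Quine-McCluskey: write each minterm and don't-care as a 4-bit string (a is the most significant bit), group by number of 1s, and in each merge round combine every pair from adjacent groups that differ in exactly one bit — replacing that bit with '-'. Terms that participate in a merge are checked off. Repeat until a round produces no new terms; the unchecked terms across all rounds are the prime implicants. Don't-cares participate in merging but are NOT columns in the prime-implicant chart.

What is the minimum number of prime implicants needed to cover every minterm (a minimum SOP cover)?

Round 0: 0011✓ 0100✓ 0101✓ 0110✓ 0111✓ 1000✓ 1010✓ 1011✓ 1100✓ 1110✓ 1111✓
Round 1: -011✓ -100✓ -110✓ -111✓ 0-11✓ 01-0✓ 01-1✓ 010-✓ 011-✓ 1-00✓ 1-10✓ 1-11✓ 10-0✓ 101-✓ 11-0✓ 111-✓
Round 2: --11 -1-0 -11- 01-- 1--0 1-1-
PIs = {--11, -1-0, -11-, 01--, 1--0, 1-1-}
Coverage chart:
  m3: --11 ←essential
  m4: -1-0,01--
  m5: 01-- ←essential
  m7: --11,-11-,01--
  m11: --11,1-1-
  m12: -1-0,1--0
  m14: -1-0,-11-,1--0,1-1-
Essential: --11, 01--
Petrick residual → -1-0
Min cover (3 terms): cd + bd' + a'b

3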